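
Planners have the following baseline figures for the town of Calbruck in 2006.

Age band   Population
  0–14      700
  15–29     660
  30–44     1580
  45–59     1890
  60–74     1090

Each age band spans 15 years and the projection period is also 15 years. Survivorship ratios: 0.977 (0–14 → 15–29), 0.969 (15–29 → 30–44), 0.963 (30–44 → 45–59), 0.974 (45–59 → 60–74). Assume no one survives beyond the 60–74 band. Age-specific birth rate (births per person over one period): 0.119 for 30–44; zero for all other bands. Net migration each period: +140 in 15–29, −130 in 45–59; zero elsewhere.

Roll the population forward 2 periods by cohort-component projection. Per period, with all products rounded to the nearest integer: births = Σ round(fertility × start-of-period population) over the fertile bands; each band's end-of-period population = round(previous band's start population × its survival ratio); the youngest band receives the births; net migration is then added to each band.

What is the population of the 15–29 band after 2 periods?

Let group 1 be 0–14 through group 5 = 60–74.
After projecting period 1:
Births: 1580 × 0.119 = 188
Group 2: 700 × 0.977 = 684
Group 3: 660 × 0.969 = 640
Group 4: 1580 × 0.963 = 1522
Group 5: 1890 × 0.974 = 1841
Net migration: Group 2 + 140 → 824; Group 4 − 130 → 1392
Population now: 0–14=188, 15–29=824, 30–44=640, 45–59=1392, 60–74=1841
After projecting period 2:
Births: 640 × 0.119 = 76
Group 2: 188 × 0.977 = 184
Group 3: 824 × 0.969 = 798
Group 4: 640 × 0.963 = 616
Group 5: 1392 × 0.974 = 1356
Net migration: Group 2 + 140 → 324; Group 4 − 130 → 486
Population now: 0–14=76, 15–29=324, 30–44=798, 45–59=486, 60–74=1356

324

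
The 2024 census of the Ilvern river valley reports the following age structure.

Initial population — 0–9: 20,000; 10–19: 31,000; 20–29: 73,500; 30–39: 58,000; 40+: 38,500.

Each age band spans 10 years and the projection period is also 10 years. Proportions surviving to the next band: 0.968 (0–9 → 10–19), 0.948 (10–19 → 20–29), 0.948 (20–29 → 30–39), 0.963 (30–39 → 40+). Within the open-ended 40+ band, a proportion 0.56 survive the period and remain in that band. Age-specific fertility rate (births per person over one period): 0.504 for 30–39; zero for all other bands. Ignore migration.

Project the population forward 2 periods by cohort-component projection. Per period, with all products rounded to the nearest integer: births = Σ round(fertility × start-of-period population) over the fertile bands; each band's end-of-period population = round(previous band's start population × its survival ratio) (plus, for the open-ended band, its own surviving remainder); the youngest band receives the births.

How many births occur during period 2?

Let group 1 be 0–9 through group 5 = 40+.
[period 1]
Births: 58000 × 0.504 = 29232
Group 2: 20000 × 0.968 = 19360
Group 3: 31000 × 0.948 = 29388
Group 4: 73500 × 0.948 = 69678
Group 5: 58000 × 0.963 + 38500 × 0.56 = 55854 + 21560 = 77414
Population now: 0–9=29232, 10–19=19360, 20–29=29388, 30–39=69678, 40+=77414
[period 2]
Births: 69678 × 0.504 = 35118
Group 2: 29232 × 0.968 = 28297
Group 3: 19360 × 0.948 = 18353
Group 4: 29388 × 0.948 = 27860
Group 5: 69678 × 0.963 + 77414 × 0.56 = 67100 + 43352 = 110452
Population now: 0–9=35118, 10–19=28297, 20–29=18353, 30–39=27860, 40+=110452

35118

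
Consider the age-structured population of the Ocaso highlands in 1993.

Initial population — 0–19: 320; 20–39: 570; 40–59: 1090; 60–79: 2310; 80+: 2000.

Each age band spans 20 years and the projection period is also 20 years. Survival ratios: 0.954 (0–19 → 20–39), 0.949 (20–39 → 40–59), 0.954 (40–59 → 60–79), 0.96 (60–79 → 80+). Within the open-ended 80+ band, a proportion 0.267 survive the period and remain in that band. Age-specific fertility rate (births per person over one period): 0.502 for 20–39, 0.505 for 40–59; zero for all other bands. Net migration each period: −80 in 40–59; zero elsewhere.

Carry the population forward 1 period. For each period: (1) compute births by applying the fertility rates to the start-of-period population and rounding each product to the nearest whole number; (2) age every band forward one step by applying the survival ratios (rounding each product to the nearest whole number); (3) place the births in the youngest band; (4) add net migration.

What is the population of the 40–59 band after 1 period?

461

Period 1:
Births: 570 * 0.502 = 286 ; 1090 * 0.505 = 550 → total 836
20–39: 320 * 0.954 = 305
40–59: 570 * 0.949 = 541
60–79: 1090 * 0.954 = 1040
80+: 2310 * 0.96 + 2000 * 0.267 = 2218 + 534 = 2752
Net migration: 40–59 − 80 → 461
Population now: 0–19=836, 20–39=305, 40–59=461, 60–79=1040, 80+=2752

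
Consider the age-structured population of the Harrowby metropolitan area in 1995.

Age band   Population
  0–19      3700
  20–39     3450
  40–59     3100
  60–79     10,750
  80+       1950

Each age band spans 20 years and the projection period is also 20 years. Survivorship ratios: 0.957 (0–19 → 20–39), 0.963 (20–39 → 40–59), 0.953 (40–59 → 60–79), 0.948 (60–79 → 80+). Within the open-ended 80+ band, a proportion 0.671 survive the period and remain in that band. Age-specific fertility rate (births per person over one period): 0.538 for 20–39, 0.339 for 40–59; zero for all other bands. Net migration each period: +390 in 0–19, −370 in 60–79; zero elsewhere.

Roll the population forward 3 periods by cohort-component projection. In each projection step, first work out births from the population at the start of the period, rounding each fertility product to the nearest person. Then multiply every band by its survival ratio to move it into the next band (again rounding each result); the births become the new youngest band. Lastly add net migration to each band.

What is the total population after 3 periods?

Let band 1 be 0–19 through band 5 = 80+.
[period 1]
Births: 3450 × 0.538 = 1856, 3100 × 0.339 = 1051 ⇒ total 2907
Band 2: 3700 × 0.957 = 3541
Band 3: 3450 × 0.963 = 3322
Band 4: 3100 × 0.953 = 2954
Band 5: 10750 × 0.948 + 1950 × 0.671 = 10191 + 1308 = 11499
Net migration: Band 1 + 390 → 3297; Band 4 − 370 → 2584
End of period: [3297, 3541, 3322, 2584, 11499]
[period 2]
Births: 3541 × 0.538 = 1905, 3322 × 0.339 = 1126 ⇒ total 3031
Band 2: 3297 × 0.957 = 3155
Band 3: 3541 × 0.963 = 3410
Band 4: 3322 × 0.953 = 3166
Band 5: 2584 × 0.948 + 11499 × 0.671 = 2450 + 7716 = 10166
Net migration: Band 1 + 390 → 3421; Band 4 − 370 → 2796
End of period: [3421, 3155, 3410, 2796, 10166]
[period 3]
Births: 3155 × 0.538 = 1697, 3410 × 0.339 = 1156 ⇒ total 2853
Band 2: 3421 × 0.957 = 3274
Band 3: 3155 × 0.963 = 3038
Band 4: 3410 × 0.953 = 3250
Band 5: 2796 × 0.948 + 10166 × 0.671 = 2651 + 6821 = 9472
Net migration: Band 1 + 390 → 3243; Band 4 − 370 → 2880
End of period: [3243, 3274, 3038, 2880, 9472]
Total after period 3: 3243 + 3274 + 3038 + 2880 + 9472 = 21907

21907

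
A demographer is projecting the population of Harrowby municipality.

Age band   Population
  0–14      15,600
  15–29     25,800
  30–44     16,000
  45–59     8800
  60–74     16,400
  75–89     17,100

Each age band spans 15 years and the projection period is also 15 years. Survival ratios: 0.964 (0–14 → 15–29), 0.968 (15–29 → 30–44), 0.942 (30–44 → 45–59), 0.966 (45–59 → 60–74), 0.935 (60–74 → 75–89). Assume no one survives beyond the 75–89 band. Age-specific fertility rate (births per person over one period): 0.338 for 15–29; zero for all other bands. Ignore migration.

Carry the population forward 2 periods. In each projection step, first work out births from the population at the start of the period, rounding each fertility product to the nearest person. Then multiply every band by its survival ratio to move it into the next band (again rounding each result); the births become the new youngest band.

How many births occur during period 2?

Period 1.
Births: 25800 × 0.338 = 8720
15–29: 15600 × 0.964 = 15038
30–44: 25800 × 0.968 = 24974
45–59: 16000 × 0.942 = 15072
60–74: 8800 × 0.966 = 8501
75–89: 16400 × 0.935 = 15334
→ [8720, 15038, 24974, 15072, 8501, 15334]
Period 2.
Births: 15038 × 0.338 = 5083
15–29: 8720 × 0.964 = 8406
30–44: 15038 × 0.968 = 14557
45–59: 24974 × 0.942 = 23526
60–74: 15072 × 0.966 = 14560
75–89: 8501 × 0.935 = 7948
→ [5083, 8406, 14557, 23526, 14560, 7948]

5083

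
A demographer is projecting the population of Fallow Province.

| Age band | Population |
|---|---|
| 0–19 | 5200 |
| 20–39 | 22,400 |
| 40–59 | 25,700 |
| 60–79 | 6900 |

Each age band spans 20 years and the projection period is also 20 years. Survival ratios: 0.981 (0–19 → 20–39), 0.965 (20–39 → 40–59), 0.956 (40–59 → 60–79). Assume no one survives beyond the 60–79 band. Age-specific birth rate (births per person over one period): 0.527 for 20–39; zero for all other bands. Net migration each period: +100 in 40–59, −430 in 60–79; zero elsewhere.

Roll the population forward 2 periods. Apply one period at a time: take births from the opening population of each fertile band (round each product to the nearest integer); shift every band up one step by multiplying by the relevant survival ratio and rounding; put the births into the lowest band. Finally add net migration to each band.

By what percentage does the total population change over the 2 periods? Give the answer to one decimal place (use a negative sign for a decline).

-34.2

Numbering the groups 1..4 from youngest to oldest:
— Period 1 —
Births: 22400 × 0.527 = 11805
Group 2: 5200 × 0.981 = 5101
Group 3: 22400 × 0.965 = 21616
Group 4: 25700 × 0.956 = 24569
Net migration: Group 3 + 100 → 21716; Group 4 − 430 → 24139
→ [11805, 5101, 21716, 24139]
— Period 2 —
Births: 5101 × 0.527 = 2688
Group 2: 11805 × 0.981 = 11581
Group 3: 5101 × 0.965 = 4922
Group 4: 21716 × 0.956 = 20760
Net migration: Group 3 + 100 → 5022; Group 4 − 430 → 20330
→ [2688, 11581, 5022, 20330]
Total: 60200 → 39621; change = -20579; percentage change = -34.2%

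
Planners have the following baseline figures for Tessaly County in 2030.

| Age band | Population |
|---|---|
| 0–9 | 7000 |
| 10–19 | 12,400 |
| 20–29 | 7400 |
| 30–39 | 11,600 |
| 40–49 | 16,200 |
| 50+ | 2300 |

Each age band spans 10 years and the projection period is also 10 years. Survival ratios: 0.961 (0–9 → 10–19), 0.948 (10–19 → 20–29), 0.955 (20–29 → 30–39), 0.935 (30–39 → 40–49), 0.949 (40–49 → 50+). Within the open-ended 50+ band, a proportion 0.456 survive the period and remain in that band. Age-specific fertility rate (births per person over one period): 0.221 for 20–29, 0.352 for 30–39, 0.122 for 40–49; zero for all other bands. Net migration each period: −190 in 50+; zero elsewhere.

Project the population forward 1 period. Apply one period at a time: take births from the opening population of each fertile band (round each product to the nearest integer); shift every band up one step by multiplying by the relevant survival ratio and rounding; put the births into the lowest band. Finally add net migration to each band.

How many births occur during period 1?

(Groups numbered youngest = 1 to oldest = 6.)
[period 1]
Births: 7400 * 0.221 = 1635 ; 11600 * 0.352 = 4083 ; 16200 * 0.122 = 1976 — total 7694
Group 2: 7000 * 0.961 = 6727
Group 3: 12400 * 0.948 = 11755
Group 4: 7400 * 0.955 = 7067
Group 5: 11600 * 0.935 = 10846
Group 6: 16200 * 0.949 + 2300 * 0.456 = 15374 + 1049 = 16423
Net migration: Group 6 − 190 → 16233
End of period: [7694, 6727, 11755, 7067, 10846, 16233]

7694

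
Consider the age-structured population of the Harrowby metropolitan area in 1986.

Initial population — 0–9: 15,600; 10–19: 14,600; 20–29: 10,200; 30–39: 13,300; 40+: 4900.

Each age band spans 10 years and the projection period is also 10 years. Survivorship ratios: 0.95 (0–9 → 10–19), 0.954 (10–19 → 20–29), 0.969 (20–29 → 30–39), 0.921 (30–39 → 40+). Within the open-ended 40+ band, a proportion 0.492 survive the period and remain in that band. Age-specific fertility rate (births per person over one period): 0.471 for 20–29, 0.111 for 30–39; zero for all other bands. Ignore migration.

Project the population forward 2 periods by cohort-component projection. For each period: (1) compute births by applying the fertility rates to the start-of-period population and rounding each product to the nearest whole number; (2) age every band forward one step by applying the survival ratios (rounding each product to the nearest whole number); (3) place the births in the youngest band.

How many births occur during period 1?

6280

After projecting period 1:
Births: 10200 * 0.471 = 4804 ; 13300 * 0.111 = 1476 — total 6280
10–19: 15600 * 0.95 = 14820
20–29: 14600 * 0.954 = 13928
30–39: 10200 * 0.969 = 9884
40+: 13300 * 0.921 + 4900 * 0.492 = 12249 + 2411 = 14660
Giving 6280 / 14820 / 13928 / 9884 / 14660.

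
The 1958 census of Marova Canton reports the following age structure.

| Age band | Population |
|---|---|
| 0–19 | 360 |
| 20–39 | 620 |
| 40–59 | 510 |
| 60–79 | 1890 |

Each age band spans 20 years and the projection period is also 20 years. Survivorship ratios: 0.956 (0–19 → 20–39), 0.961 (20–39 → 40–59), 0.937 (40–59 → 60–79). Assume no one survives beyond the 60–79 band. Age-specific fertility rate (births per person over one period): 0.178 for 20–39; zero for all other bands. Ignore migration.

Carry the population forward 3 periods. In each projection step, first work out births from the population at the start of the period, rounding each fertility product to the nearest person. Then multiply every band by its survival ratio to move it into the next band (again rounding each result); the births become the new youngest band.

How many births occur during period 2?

61

Period 1.
Births: 620 * 0.178 = 110
20–39: 360 * 0.956 = 344
40–59: 620 * 0.961 = 596
60–79: 510 * 0.937 = 478
→ [110, 344, 596, 478]
Period 2.
Births: 344 * 0.178 = 61
20–39: 110 * 0.956 = 105
40–59: 344 * 0.961 = 331
60–79: 596 * 0.937 = 558
→ [61, 105, 331, 558]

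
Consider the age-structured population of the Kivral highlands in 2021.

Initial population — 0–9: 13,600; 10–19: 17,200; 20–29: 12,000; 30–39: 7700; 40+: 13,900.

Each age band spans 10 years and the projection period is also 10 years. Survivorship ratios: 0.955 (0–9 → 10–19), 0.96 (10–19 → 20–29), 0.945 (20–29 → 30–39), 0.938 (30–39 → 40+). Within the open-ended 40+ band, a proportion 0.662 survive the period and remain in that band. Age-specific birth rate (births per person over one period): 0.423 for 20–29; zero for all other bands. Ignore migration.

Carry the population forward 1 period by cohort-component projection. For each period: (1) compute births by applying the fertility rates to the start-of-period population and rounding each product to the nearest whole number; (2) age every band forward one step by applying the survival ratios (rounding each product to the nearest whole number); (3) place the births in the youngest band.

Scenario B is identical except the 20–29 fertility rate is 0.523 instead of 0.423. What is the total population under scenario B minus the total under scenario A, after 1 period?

(Groups numbered youngest = 1 to oldest = 5.)
— Period 1 —
Births: 12000 × 0.423 = 5076
Group 2: 13600 × 0.955 = 12988
Group 3: 17200 × 0.96 = 16512
Group 4: 12000 × 0.945 = 11340
Group 5: 7700 × 0.938 + 13900 × 0.662 = 7223 + 9202 = 16425
→ [5076, 12988, 16512, 11340, 16425]
Scenario A total after 1 period: 62341
Scenario B projection —
— Period 1 —
Births: 12000 × 0.523 = 6276
Group 2: 13600 × 0.955 = 12988
Group 3: 17200 × 0.96 = 16512
Group 4: 12000 × 0.945 = 11340
Group 5: 7700 × 0.938 + 13900 × 0.662 = 7223 + 9202 = 16425
→ [6276, 12988, 16512, 11340, 16425]
Scenario B total after 1 period: 63541
Difference B − A = 63541 − 62341 = 1200

1200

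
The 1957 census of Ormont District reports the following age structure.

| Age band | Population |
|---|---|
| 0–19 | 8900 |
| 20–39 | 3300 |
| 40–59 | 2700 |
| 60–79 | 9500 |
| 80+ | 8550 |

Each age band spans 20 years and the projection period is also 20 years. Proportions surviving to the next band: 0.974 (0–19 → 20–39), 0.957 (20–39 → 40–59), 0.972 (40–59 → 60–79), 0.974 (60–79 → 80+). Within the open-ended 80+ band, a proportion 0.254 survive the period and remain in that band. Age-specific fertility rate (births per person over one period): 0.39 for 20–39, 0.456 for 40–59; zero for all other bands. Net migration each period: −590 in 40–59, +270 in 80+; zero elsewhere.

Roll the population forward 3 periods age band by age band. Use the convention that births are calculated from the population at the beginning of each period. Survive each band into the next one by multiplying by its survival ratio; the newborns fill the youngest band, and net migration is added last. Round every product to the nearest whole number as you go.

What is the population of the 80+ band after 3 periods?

4173

Period 1.
Births: 3300 × 0.39 = 1287  |  2700 × 0.456 = 1231 — total 2518
20–39: 8900 × 0.974 = 8669
40–59: 3300 × 0.957 = 3158
60–79: 2700 × 0.972 = 2624
80+: 9500 × 0.974 + 8550 × 0.254 = 9253 + 2172 = 11425
Net migration: 40–59 − 590 → 2568; 80+ + 270 → 11695
→ [2518, 8669, 2568, 2624, 11695]
Period 2.
Births: 8669 × 0.39 = 3381  |  2568 × 0.456 = 1171 — total 4552
20–39: 2518 × 0.974 = 2453
40–59: 8669 × 0.957 = 8296
60–79: 2568 × 0.972 = 2496
80+: 2624 × 0.974 + 11695 × 0.254 = 2556 + 2971 = 5527
Net migration: 40–59 − 590 → 7706; 80+ + 270 → 5797
→ [4552, 2453, 7706, 2496, 5797]
Period 3.
Births: 2453 × 0.39 = 957  |  7706 × 0.456 = 3514 — total 4471
20–39: 4552 × 0.974 = 4434
40–59: 2453 × 0.957 = 2348
60–79: 7706 × 0.972 = 7490
80+: 2496 × 0.974 + 5797 × 0.254 = 2431 + 1472 = 3903
Net migration: 40–59 − 590 → 1758; 80+ + 270 → 4173
→ [4471, 4434, 1758, 7490, 4173]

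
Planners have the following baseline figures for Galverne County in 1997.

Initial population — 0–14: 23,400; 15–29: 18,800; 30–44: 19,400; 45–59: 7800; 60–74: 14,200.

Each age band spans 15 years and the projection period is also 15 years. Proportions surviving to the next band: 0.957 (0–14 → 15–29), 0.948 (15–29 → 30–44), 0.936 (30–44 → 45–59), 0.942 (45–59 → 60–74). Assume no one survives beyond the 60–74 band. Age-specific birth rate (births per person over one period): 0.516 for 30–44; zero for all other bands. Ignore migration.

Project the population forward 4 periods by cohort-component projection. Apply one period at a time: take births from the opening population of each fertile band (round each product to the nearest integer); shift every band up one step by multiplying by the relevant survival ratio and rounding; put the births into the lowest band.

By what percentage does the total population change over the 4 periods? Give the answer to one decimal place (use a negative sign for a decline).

(Groups numbered youngest = 1 to oldest = 5.)
Period 1.
Births: 19400 × 0.516 = 10010
Group 2: 23400 × 0.957 = 22394
Group 3: 18800 × 0.948 = 17822
Group 4: 19400 × 0.936 = 18158
Group 5: 7800 × 0.942 = 7348
→ [10010, 22394, 17822, 18158, 7348]
Period 2.
Births: 17822 × 0.516 = 9196
Group 2: 10010 × 0.957 = 9580
Group 3: 22394 × 0.948 = 21230
Group 4: 17822 × 0.936 = 16681
Group 5: 18158 × 0.942 = 17105
→ [9196, 9580, 21230, 16681, 17105]
Period 3.
Births: 21230 × 0.516 = 10955
Group 2: 9196 × 0.957 = 8801
Group 3: 9580 × 0.948 = 9082
Group 4: 21230 × 0.936 = 19871
Group 5: 16681 × 0.942 = 15714
→ [10955, 8801, 9082, 19871, 15714]
Period 4.
Births: 9082 × 0.516 = 4686
Group 2: 10955 × 0.957 = 10484
Group 3: 8801 × 0.948 = 8343
Group 4: 9082 × 0.936 = 8501
Group 5: 19871 × 0.942 = 18718
→ [4686, 10484, 8343, 8501, 18718]
Total: 83600 → 50732; change = -32868; percentage change = -39.3%

-39.3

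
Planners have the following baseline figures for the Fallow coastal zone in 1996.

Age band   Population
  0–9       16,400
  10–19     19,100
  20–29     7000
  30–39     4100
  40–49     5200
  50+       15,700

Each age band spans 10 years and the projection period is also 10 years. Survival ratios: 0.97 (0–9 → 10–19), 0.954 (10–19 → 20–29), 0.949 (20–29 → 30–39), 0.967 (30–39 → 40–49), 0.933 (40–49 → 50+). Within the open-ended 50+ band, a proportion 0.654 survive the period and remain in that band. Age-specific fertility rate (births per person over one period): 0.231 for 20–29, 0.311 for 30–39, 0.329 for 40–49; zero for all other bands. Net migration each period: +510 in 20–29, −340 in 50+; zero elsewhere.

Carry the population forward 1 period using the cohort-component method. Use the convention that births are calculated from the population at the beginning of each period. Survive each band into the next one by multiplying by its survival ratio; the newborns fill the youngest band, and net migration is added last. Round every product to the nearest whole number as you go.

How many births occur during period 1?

4603

Call the groups 1 to 6, youngest first.
Period 1.
Births: 7000 × 0.231 = 1617 ; 4100 × 0.311 = 1275 ; 5200 × 0.329 = 1711 ⇒ total 4603
Group 2: 16400 × 0.97 = 15908
Group 3: 19100 × 0.954 = 18221
Group 4: 7000 × 0.949 = 6643
Group 5: 4100 × 0.967 = 3965
Group 6: 5200 × 0.933 + 15700 × 0.654 = 4852 + 10268 = 15120
Net migration: Group 3 + 510 → 18731; Group 6 − 340 → 14780
Population now: 0–9=4603, 10–19=15908, 20–29=18731, 30–39=6643, 40–49=3965, 50+=14780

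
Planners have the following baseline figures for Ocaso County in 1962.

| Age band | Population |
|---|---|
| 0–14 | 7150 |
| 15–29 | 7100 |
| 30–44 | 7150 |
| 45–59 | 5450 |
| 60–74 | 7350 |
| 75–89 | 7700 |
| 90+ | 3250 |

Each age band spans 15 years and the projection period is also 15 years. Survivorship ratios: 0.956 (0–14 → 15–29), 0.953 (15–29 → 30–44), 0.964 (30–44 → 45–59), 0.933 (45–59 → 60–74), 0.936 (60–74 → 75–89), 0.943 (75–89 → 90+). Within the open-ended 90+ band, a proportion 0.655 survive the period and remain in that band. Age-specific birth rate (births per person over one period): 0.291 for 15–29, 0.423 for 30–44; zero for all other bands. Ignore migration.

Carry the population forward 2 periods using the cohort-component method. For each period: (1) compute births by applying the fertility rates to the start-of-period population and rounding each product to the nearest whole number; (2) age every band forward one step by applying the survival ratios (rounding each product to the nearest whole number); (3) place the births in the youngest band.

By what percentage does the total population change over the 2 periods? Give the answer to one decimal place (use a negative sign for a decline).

3.2

Numbering the groups 1..7 from youngest to oldest:
— Period 1 —
Births: 7100 × 0.291 = 2066, 7150 × 0.423 = 3024 — total 5090
Group 2: 7150 × 0.956 = 6835
Group 3: 7100 × 0.953 = 6766
Group 4: 7150 × 0.964 = 6893
Group 5: 5450 × 0.933 = 5085
Group 6: 7350 × 0.936 = 6880
Group 7: 7700 × 0.943 + 3250 × 0.655 = 7261 + 2129 = 9390
End of period: [5090, 6835, 6766, 6893, 5085, 6880, 9390]
— Period 2 —
Births: 6835 × 0.291 = 1989, 6766 × 0.423 = 2862 — total 4851
Group 2: 5090 × 0.956 = 4866
Group 3: 6835 × 0.953 = 6514
Group 4: 6766 × 0.964 = 6522
Group 5: 6893 × 0.933 = 6431
Group 6: 5085 × 0.936 = 4760
Group 7: 6880 × 0.943 + 9390 × 0.655 = 6488 + 6150 = 12638
End of period: [4851, 4866, 6514, 6522, 6431, 4760, 12638]
Total: 45150 → 46582; change = 1432; percentage change = 3.2%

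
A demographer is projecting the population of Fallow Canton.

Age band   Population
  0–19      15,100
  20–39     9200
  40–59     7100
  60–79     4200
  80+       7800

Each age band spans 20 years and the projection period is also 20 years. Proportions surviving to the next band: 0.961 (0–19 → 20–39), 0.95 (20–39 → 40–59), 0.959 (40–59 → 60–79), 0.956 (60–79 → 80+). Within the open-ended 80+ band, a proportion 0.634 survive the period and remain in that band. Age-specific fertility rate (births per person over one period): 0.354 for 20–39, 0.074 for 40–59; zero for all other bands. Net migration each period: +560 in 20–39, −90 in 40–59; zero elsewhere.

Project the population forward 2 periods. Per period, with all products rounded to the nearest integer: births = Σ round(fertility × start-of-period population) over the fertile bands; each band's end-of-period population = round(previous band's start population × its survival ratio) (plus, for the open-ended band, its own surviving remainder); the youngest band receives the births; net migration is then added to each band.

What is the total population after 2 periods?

— Period 1 —
Births: 9200 * 0.354 = 3257  |  7100 * 0.074 = 525 → 3782
20–39: 15100 * 0.961 = 14511
40–59: 9200 * 0.95 = 8740
60–79: 7100 * 0.959 = 6809
80+: 4200 * 0.956 + 7800 * 0.634 = 4015 + 4945 = 8960
Net migration: 20–39 + 560 → 15071; 40–59 − 90 → 8650
Population now: 0–19=3782, 20–39=15071, 40–59=8650, 60–79=6809, 80+=8960
— Period 2 —
Births: 15071 * 0.354 = 5335  |  8650 * 0.074 = 640 → 5975
20–39: 3782 * 0.961 = 3635
40–59: 15071 * 0.95 = 14317
60–79: 8650 * 0.959 = 8295
80+: 6809 * 0.956 + 8960 * 0.634 = 6509 + 5681 = 12190
Net migration: 20–39 + 560 → 4195; 40–59 − 90 → 14227
Population now: 0–19=5975, 20–39=4195, 40–59=14227, 60–79=8295, 80+=12190
Total after period 2: 5975 + 4195 + 14227 + 8295 + 12190 = 44882

44882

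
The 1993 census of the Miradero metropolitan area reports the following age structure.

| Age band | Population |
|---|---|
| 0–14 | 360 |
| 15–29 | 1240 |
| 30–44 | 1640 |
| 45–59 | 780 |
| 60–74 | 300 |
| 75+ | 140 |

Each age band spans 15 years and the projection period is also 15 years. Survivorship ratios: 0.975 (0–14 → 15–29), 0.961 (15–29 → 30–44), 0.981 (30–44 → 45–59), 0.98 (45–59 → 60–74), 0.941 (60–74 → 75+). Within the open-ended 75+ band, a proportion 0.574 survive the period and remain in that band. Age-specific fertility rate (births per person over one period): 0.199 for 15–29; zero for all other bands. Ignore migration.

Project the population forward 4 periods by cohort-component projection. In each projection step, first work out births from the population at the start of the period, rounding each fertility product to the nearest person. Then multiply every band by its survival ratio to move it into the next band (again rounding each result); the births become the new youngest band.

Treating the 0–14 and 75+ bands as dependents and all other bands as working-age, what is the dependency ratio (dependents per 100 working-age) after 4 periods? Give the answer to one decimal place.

Numbering the bands 1..6 from youngest to oldest:
After projecting period 1:
Births: 1240 * 0.199 = 247
Band 2: 360 * 0.975 = 351
Band 3: 1240 * 0.961 = 1192
Band 4: 1640 * 0.981 = 1609
Band 5: 780 * 0.98 = 764
Band 6: 300 * 0.941 + 140 * 0.574 = 282 + 80 = 362
End of period: [247, 351, 1192, 1609, 764, 362]
After projecting period 2:
Births: 351 * 0.199 = 70
Band 2: 247 * 0.975 = 241
Band 3: 351 * 0.961 = 337
Band 4: 1192 * 0.981 = 1169
Band 5: 1609 * 0.98 = 1577
Band 6: 764 * 0.941 + 362 * 0.574 = 719 + 208 = 927
End of period: [70, 241, 337, 1169, 1577, 927]
After projecting period 3:
Births: 241 * 0.199 = 48
Band 2: 70 * 0.975 = 68
Band 3: 241 * 0.961 = 232
Band 4: 337 * 0.981 = 331
Band 5: 1169 * 0.98 = 1146
Band 6: 1577 * 0.941 + 927 * 0.574 = 1484 + 532 = 2016
End of period: [48, 68, 232, 331, 1146, 2016]
After projecting period 4:
Births: 68 * 0.199 = 14
Band 2: 48 * 0.975 = 47
Band 3: 68 * 0.961 = 65
Band 4: 232 * 0.981 = 228
Band 5: 331 * 0.98 = 324
Band 6: 1146 * 0.941 + 2016 * 0.574 = 1078 + 1157 = 2235
End of period: [14, 47, 65, 228, 324, 2235]
Dependents (band 0–14 + band 75+) = 14 + 2235 = 2249; working-age = 664; ratio = 2249/664 × 100 = 338.7

338.7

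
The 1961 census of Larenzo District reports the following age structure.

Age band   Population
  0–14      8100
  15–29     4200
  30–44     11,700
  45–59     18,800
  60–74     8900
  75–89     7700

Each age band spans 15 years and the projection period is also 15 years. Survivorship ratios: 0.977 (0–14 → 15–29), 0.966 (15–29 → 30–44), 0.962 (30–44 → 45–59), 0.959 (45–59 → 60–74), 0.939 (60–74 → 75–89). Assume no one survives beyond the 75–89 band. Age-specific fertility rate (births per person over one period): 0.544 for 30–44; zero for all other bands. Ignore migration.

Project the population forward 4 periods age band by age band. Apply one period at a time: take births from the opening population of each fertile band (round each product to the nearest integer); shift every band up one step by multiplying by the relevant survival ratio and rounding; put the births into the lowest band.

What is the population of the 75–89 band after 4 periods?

3515

Let band 1 be 0–14 through band 6 = 75–89.
— Period 1 —
Births: 11700 × 0.544 = 6365
Band 2: 8100 × 0.977 = 7914
Band 3: 4200 × 0.966 = 4057
Band 4: 11700 × 0.962 = 11255
Band 5: 18800 × 0.959 = 18029
Band 6: 8900 × 0.939 = 8357
End of period: [6365, 7914, 4057, 11255, 18029, 8357]
— Period 2 —
Births: 4057 × 0.544 = 2207
Band 2: 6365 × 0.977 = 6219
Band 3: 7914 × 0.966 = 7645
Band 4: 4057 × 0.962 = 3903
Band 5: 11255 × 0.959 = 10794
Band 6: 18029 × 0.939 = 16929
End of period: [2207, 6219, 7645, 3903, 10794, 16929]
— Period 3 —
Births: 7645 × 0.544 = 4159
Band 2: 2207 × 0.977 = 2156
Band 3: 6219 × 0.966 = 6008
Band 4: 7645 × 0.962 = 7354
Band 5: 3903 × 0.959 = 3743
Band 6: 10794 × 0.939 = 10136
End of period: [4159, 2156, 6008, 7354, 3743, 10136]
— Period 4 —
Births: 6008 × 0.544 = 3268
Band 2: 4159 × 0.977 = 4063
Band 3: 2156 × 0.966 = 2083
Band 4: 6008 × 0.962 = 5780
Band 5: 7354 × 0.959 = 7052
Band 6: 3743 × 0.939 = 3515
End of period: [3268, 4063, 2083, 5780, 7052, 3515]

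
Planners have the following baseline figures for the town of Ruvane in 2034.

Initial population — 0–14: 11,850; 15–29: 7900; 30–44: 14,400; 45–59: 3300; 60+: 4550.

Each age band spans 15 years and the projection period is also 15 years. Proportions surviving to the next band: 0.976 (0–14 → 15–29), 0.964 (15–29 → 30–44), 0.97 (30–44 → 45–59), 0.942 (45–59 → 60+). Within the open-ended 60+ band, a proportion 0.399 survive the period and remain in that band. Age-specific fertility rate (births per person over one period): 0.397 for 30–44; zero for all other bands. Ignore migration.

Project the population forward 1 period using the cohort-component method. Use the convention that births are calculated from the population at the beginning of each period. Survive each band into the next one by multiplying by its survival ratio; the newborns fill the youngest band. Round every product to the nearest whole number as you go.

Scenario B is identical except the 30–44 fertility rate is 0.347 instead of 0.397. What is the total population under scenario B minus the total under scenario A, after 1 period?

-720

Period 1:
Births: 14400 × 0.397 = 5717
15–29: 11850 × 0.976 = 11566
30–44: 7900 × 0.964 = 7616
45–59: 14400 × 0.97 = 13968
60+: 3300 × 0.942 + 4550 × 0.399 = 3109 + 1815 = 4924
End of period: [5717, 11566, 7616, 13968, 4924]
Scenario A total after 1 period: 43791
Scenario B projection —
Period 1:
Births: 14400 × 0.347 = 4997
15–29: 11850 × 0.976 = 11566
30–44: 7900 × 0.964 = 7616
45–59: 14400 × 0.97 = 13968
60+: 3300 × 0.942 + 4550 × 0.399 = 3109 + 1815 = 4924
End of period: [4997, 11566, 7616, 13968, 4924]
Scenario B total after 1 period: 43071
Difference B − A = 43071 − 43791 = -720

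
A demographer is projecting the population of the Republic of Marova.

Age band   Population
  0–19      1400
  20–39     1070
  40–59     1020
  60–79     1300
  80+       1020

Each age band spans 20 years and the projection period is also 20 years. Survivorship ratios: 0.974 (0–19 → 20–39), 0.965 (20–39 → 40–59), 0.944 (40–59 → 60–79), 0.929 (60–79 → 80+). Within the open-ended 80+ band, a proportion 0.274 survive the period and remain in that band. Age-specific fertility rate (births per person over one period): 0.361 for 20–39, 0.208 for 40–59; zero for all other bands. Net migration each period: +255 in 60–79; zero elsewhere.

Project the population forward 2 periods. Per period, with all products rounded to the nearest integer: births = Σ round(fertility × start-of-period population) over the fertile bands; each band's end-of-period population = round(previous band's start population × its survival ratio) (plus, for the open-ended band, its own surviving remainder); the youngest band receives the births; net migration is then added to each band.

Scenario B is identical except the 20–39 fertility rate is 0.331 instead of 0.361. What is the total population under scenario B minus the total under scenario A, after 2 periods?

(Groups numbered youngest = 1 to oldest = 5.)
[period 1]
Births: 1070 × 0.361 = 386, 1020 × 0.208 = 212 → 598
Group 2: 1400 × 0.974 = 1364
Group 3: 1070 × 0.965 = 1033
Group 4: 1020 × 0.944 = 963
Group 5: 1300 × 0.929 + 1020 × 0.274 = 1208 + 279 = 1487
Net migration: Group 4 + 255 → 1218
→ [598, 1364, 1033, 1218, 1487]
[period 2]
Births: 1364 × 0.361 = 492, 1033 × 0.208 = 215 → 707
Group 2: 598 × 0.974 = 582
Group 3: 1364 × 0.965 = 1316
Group 4: 1033 × 0.944 = 975
Group 5: 1218 × 0.929 + 1487 × 0.274 = 1132 + 407 = 1539
Net migration: Group 4 + 255 → 1230
→ [707, 582, 1316, 1230, 1539]
Scenario A total after 2 periods: 5374
Scenario B projection —
[period 1]
Births: 1070 × 0.331 = 354, 1020 × 0.208 = 212 → 566
Group 2: 1400 × 0.974 = 1364
Group 3: 1070 × 0.965 = 1033
Group 4: 1020 × 0.944 = 963
Group 5: 1300 × 0.929 + 1020 × 0.274 = 1208 + 279 = 1487
Net migration: Group 4 + 255 → 1218
→ [566, 1364, 1033, 1218, 1487]
[period 2]
Births: 1364 × 0.331 = 451, 1033 × 0.208 = 215 → 666
Group 2: 566 × 0.974 = 551
Group 3: 1364 × 0.965 = 1316
Group 4: 1033 × 0.944 = 975
Group 5: 1218 × 0.929 + 1487 × 0.274 = 1132 + 407 = 1539
Net migration: Group 4 + 255 → 1230
→ [666, 551, 1316, 1230, 1539]
Scenario B total after 2 periods: 5302
Difference B − A = 5302 − 5374 = -72

-72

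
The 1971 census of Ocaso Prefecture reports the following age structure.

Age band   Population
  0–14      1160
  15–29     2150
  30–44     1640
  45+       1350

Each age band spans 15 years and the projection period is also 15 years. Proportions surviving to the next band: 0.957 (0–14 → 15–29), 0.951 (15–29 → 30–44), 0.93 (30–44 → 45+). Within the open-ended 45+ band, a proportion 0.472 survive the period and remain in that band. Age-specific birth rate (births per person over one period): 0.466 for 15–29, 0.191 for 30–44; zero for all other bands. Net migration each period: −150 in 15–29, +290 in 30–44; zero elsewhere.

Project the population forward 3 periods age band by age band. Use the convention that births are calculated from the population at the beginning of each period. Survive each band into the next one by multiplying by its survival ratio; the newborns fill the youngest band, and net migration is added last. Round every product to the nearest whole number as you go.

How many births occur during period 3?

746

Numbering the groups 1..4 from youngest to oldest:
Period 1:
Births: 2150 × 0.466 = 1002  |  1640 × 0.191 = 313 → total 1315
Group 2: 1160 × 0.957 = 1110
Group 3: 2150 × 0.951 = 2045
Group 4: 1640 × 0.93 + 1350 × 0.472 = 1525 + 637 = 2162
Net migration: Group 2 − 150 → 960; Group 3 + 290 → 2335
→ [1315, 960, 2335, 2162]
Period 2:
Births: 960 × 0.466 = 447  |  2335 × 0.191 = 446 → total 893
Group 2: 1315 × 0.957 = 1258
Group 3: 960 × 0.951 = 913
Group 4: 2335 × 0.93 + 2162 × 0.472 = 2172 + 1020 = 3192
Net migration: Group 2 − 150 → 1108; Group 3 + 290 → 1203
→ [893, 1108, 1203, 3192]
Period 3:
Births: 1108 × 0.466 = 516  |  1203 × 0.191 = 230 → total 746
Group 2: 893 × 0.957 = 855
Group 3: 1108 × 0.951 = 1054
Group 4: 1203 × 0.93 + 3192 × 0.472 = 1119 + 1507 = 2626
Net migration: Group 2 − 150 → 705; Group 3 + 290 → 1344
→ [746, 705, 1344, 2626]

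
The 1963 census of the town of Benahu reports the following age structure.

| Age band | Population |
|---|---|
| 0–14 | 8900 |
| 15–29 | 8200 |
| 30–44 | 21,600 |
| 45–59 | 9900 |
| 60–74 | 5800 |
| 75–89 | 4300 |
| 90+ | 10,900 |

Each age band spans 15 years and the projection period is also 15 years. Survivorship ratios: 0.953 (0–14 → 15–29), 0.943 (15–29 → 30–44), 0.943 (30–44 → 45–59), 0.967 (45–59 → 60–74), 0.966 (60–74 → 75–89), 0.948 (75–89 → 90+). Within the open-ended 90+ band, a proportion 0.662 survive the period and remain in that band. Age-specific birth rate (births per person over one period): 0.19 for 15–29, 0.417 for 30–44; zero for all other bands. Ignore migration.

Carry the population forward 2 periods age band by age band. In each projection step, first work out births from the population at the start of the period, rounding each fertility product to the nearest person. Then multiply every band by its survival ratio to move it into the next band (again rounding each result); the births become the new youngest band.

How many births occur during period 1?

Numbering the bands 1..7 from youngest to oldest:
Period 1.
Births: 8200 × 0.19 = 1558 ; 21600 × 0.417 = 9007 → 10565
Band 2: 8900 × 0.953 = 8482
Band 3: 8200 × 0.943 = 7733
Band 4: 21600 × 0.943 = 20369
Band 5: 9900 × 0.967 = 9573
Band 6: 5800 × 0.966 = 5603
Band 7: 4300 × 0.948 + 10900 × 0.662 = 4076 + 7216 = 11292
Giving 10565 / 8482 / 7733 / 20369 / 9573 / 5603 / 11292.

10565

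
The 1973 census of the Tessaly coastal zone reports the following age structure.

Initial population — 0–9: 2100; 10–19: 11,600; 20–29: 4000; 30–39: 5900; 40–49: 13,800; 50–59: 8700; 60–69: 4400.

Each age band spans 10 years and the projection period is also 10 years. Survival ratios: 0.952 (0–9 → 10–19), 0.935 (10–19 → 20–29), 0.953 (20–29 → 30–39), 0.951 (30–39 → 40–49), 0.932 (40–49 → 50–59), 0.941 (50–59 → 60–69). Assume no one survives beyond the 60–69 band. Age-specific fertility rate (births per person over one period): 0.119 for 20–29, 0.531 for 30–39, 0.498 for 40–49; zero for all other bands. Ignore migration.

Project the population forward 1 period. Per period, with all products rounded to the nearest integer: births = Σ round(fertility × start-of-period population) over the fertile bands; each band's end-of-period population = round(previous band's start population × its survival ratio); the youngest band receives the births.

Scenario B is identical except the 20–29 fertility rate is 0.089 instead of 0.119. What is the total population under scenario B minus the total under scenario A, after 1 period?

-120

Period 1.
Births: 4000 × 0.119 = 476 ; 5900 × 0.531 = 3133 ; 13800 × 0.498 = 6872 → 10481
10–19: 2100 × 0.952 = 1999
20–29: 11600 × 0.935 = 10846
30–39: 4000 × 0.953 = 3812
40–49: 5900 × 0.951 = 5611
50–59: 13800 × 0.932 = 12862
60–69: 8700 × 0.941 = 8187
Population now: 0–9=10481, 10–19=1999, 20–29=10846, 30–39=3812, 40–49=5611, 50–59=12862, 60–69=8187
Scenario A total after 1 period: 53798
Scenario B projection —
Period 1.
Births: 4000 × 0.089 = 356 ; 5900 × 0.531 = 3133 ; 13800 × 0.498 = 6872 → 10361
10–19: 2100 × 0.952 = 1999
20–29: 11600 × 0.935 = 10846
30–39: 4000 × 0.953 = 3812
40–49: 5900 × 0.951 = 5611
50–59: 13800 × 0.932 = 12862
60–69: 8700 × 0.941 = 8187
Population now: 0–9=10361, 10–19=1999, 20–29=10846, 30–39=3812, 40–49=5611, 50–59=12862, 60–69=8187
Scenario B total after 1 period: 53678
Difference B − A = 53678 − 53798 = -120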